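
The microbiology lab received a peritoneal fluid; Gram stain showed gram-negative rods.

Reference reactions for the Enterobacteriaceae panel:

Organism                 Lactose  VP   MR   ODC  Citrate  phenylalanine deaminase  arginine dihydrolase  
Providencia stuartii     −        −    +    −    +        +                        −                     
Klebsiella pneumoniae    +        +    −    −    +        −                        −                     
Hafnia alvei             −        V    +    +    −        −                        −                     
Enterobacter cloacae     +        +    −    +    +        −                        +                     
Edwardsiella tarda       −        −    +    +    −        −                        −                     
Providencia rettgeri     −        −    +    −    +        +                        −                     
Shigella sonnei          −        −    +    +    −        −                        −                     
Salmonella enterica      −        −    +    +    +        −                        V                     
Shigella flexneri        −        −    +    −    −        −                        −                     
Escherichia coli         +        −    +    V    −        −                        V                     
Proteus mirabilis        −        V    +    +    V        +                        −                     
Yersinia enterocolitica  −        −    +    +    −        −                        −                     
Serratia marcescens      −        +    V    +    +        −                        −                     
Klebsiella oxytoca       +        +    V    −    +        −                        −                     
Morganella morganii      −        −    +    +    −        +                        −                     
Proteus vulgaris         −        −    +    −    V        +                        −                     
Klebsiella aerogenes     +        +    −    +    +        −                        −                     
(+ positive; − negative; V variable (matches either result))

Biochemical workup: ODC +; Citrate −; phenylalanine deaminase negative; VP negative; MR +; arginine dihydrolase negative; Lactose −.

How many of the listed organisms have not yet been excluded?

Citrate −: excludes 8 organisms — 9 left.
MR +: all 9 remaining candidates are consistent.
Lactose −: excludes Escherichia coli — 8 left.
phenylalanine deaminase −: excludes Proteus mirabilis, Morganella morganii, Proteus vulgaris — 5 left.
VP −: all 5 remaining candidates are consistent.
arginine dihydrolase −: all 5 remaining candidates are consistent.
ODC +: excludes Shigella flexneri — 4 left.
Still consistent: Edwardsiella tarda, Hafnia alvei, Shigella sonnei, Yersinia enterocolitica.

4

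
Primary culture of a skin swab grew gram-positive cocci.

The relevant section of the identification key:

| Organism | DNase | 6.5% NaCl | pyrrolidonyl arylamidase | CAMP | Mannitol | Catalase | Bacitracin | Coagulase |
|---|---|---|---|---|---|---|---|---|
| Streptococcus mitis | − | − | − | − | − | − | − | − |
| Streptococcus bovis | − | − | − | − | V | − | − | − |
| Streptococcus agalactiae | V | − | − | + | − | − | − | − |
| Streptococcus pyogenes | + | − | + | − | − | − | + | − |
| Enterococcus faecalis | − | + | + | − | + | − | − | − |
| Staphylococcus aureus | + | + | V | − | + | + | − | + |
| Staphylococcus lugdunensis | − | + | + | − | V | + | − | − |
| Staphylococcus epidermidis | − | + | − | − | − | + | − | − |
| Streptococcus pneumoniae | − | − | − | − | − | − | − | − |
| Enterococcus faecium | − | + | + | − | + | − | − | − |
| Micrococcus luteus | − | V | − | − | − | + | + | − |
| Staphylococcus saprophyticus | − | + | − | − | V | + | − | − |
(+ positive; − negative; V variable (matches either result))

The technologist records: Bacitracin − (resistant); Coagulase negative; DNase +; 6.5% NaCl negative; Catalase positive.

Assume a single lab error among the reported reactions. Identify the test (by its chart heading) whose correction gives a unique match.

Catalase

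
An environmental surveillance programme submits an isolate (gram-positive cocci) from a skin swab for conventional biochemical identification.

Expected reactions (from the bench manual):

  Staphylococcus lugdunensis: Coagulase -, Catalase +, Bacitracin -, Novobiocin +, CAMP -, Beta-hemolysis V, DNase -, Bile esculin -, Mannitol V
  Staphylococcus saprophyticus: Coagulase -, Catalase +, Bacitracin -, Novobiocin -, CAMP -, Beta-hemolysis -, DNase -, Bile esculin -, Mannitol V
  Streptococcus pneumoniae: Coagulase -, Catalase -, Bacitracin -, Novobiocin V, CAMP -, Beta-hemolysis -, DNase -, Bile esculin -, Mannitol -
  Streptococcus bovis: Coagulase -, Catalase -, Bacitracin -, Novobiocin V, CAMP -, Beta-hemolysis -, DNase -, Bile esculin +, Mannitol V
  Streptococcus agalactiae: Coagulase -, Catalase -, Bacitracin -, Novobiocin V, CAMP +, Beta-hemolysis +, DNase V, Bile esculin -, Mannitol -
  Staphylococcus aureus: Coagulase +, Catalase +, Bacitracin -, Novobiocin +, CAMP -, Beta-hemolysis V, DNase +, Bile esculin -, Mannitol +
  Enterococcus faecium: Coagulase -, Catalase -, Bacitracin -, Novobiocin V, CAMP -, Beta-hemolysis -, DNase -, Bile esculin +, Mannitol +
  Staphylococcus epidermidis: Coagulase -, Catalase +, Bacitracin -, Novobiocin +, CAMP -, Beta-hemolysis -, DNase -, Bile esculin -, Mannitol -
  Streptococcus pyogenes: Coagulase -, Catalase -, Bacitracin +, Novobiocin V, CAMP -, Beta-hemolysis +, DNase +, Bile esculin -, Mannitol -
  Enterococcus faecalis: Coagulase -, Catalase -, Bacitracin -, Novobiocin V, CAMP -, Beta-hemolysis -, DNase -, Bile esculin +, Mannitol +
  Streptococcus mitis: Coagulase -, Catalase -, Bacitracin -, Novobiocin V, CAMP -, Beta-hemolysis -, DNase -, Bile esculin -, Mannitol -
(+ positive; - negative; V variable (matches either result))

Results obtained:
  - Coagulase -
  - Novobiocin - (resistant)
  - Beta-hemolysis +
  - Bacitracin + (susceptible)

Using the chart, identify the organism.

Coagulase -: excludes Staphylococcus aureus — 10 left.
Novobiocin -: excludes Staphylococcus lugdunensis, Staphylococcus epidermidis — 8 left.
Beta-hemolysis +: excludes 6 organisms — 2 left.
Bacitracin +: excludes Streptococcus agalactiae — 1 left.

Streptococcus pyogenes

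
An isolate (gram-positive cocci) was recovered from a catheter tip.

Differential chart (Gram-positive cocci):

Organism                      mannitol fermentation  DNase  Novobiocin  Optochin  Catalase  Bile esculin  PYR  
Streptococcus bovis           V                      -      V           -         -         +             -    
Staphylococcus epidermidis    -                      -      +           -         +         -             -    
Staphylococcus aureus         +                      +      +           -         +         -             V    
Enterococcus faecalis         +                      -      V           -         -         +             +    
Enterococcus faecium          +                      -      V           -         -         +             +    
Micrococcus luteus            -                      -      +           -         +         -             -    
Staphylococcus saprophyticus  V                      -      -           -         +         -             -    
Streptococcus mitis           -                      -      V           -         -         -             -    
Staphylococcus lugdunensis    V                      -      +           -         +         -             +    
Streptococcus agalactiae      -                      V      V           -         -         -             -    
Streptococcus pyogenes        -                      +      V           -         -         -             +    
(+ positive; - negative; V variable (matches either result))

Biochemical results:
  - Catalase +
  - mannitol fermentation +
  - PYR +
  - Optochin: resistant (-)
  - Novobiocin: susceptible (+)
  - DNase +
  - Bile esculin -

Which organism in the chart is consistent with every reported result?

Staphylococcus aureus

Novobiocin +: excludes Staphylococcus saprophyticus — 10 left.
mannitol fermentation +: excludes 5 organisms — 5 left.
PYR +: excludes Streptococcus bovis — 4 left.
Catalase +: excludes Enterococcus faecalis, Enterococcus faecium — 2 left.
Optochin -: all 2 remaining candidates are consistent.
DNase +: excludes Staphylococcus lugdunensis — 1 left.
Bile esculin -: the one remaining candidate is consistent.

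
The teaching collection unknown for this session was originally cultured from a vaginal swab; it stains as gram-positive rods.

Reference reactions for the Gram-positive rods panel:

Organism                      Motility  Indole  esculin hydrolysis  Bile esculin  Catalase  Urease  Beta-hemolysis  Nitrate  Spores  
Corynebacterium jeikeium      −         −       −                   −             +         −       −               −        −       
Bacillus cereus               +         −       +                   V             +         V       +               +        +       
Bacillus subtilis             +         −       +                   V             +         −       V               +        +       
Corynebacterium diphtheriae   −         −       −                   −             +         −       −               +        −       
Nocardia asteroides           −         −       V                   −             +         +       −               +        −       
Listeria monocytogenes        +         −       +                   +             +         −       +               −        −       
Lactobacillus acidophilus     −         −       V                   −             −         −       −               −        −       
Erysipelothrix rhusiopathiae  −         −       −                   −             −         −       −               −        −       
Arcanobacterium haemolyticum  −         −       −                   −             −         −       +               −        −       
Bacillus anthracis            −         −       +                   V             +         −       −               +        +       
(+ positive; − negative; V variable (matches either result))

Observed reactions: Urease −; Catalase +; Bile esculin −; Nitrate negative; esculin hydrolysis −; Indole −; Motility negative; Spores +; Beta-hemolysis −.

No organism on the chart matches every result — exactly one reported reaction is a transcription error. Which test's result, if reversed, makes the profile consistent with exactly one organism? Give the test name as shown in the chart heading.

As reported, no row in the chart matches all 9 reactions.
Reversing Catalase → still no organism matches.
Reversing Motility → still no organism matches.
Reversing Urease → still no organism matches.
Reversing Spores (to −) → unique match: Corynebacterium jeikeium.
Reversing Bile esculin → still no organism matches.
Reversing esculin hydrolysis → still no organism matches.
Reversing Beta-hemolysis → still no organism matches.
Reversing Indole → still no organism matches.
Reversing Nitrate → still no organism matches.

Spores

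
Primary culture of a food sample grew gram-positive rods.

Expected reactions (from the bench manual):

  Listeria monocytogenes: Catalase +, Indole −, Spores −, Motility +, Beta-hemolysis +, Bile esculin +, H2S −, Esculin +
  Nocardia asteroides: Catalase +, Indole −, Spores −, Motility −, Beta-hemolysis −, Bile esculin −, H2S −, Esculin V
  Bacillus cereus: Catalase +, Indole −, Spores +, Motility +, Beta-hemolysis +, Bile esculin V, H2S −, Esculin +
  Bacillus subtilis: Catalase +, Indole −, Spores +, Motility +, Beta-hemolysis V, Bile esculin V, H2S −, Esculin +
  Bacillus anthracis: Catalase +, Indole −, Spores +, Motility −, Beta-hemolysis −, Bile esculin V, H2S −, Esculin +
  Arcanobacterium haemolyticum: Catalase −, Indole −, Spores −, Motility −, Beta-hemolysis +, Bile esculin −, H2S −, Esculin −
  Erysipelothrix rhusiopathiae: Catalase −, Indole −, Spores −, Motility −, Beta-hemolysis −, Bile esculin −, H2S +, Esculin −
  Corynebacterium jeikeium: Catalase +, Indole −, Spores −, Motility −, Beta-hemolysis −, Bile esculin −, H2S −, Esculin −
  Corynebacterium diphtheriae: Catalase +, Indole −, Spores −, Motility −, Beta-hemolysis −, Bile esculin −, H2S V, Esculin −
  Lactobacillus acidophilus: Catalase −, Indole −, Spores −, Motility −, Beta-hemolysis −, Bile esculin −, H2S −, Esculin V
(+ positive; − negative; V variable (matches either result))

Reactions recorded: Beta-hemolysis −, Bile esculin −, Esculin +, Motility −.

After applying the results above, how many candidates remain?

Motility −: excludes Listeria monocytogenes, Bacillus cereus, Bacillus subtilis — 7 left.
Beta-hemolysis −: excludes Arcanobacterium haemolyticum — 6 left.
Bile esculin −: all 6 remaining candidates are consistent.
Esculin +: excludes Erysipelothrix rhusiopathiae, Corynebacterium jeikeium, Corynebacterium diphtheriae — 3 left.
Still consistent: Bacillus anthracis, Lactobacillus acidophilus, Nocardia asteroides.

3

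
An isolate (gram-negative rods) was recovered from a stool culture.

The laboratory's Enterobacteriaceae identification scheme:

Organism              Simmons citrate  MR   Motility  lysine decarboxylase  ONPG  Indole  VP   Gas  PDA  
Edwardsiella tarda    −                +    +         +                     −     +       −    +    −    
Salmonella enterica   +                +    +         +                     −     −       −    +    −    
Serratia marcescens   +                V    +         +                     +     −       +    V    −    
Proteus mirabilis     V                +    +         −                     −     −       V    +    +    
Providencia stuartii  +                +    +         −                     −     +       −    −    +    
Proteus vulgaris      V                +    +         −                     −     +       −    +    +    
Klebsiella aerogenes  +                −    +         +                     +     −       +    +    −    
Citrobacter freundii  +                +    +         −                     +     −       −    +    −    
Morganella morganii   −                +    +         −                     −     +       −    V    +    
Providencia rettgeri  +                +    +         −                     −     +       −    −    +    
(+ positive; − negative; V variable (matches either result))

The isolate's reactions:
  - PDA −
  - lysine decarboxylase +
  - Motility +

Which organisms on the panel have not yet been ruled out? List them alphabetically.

Edwardsiella tarda, Klebsiella aerogenes, Salmonella enterica, Serratia marcescens

lysine decarboxylase +: excludes 6 organisms — 4 left.
PDA −: all 4 remaining candidates are consistent.
Motility +: all 4 remaining candidates are consistent.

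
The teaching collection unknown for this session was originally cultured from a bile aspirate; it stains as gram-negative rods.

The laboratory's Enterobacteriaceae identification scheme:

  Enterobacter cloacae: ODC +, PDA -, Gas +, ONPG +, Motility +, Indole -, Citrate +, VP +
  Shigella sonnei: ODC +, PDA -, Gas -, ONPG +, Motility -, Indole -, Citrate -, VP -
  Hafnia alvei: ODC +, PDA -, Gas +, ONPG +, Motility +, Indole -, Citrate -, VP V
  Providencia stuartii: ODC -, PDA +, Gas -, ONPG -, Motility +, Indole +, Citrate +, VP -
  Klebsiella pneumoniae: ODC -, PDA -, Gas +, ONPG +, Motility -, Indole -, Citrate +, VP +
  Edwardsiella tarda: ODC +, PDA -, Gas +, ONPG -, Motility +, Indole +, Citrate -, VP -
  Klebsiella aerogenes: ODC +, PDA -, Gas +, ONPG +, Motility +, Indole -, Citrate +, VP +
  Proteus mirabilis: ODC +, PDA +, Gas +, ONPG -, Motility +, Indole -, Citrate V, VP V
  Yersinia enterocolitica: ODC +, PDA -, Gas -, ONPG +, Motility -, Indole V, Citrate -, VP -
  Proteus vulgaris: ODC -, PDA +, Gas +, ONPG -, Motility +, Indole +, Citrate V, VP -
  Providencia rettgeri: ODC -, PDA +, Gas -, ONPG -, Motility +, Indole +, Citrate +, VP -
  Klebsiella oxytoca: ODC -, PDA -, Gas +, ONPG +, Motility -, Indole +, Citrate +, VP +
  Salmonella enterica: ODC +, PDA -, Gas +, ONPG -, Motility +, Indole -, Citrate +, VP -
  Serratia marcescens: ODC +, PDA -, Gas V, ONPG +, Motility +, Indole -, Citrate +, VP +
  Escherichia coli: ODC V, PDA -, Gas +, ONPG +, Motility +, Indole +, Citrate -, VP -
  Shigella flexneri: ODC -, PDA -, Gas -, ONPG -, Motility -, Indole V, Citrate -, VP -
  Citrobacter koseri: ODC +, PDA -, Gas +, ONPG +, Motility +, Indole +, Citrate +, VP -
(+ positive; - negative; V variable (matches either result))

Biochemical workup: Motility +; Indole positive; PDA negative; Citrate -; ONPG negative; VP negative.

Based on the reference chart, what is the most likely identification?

Edwardsiella tarda

ONPG -: excludes 10 organisms — 7 left.
Motility +: excludes Shigella flexneri — 6 left.
VP -: all 6 remaining candidates are consistent.
Indole +: excludes Proteus mirabilis, Salmonella enterica — 4 left.
PDA -: excludes Providencia stuartii, Proteus vulgaris, Providencia rettgeri — 1 left.
Citrate -: the one remaining candidate is consistent.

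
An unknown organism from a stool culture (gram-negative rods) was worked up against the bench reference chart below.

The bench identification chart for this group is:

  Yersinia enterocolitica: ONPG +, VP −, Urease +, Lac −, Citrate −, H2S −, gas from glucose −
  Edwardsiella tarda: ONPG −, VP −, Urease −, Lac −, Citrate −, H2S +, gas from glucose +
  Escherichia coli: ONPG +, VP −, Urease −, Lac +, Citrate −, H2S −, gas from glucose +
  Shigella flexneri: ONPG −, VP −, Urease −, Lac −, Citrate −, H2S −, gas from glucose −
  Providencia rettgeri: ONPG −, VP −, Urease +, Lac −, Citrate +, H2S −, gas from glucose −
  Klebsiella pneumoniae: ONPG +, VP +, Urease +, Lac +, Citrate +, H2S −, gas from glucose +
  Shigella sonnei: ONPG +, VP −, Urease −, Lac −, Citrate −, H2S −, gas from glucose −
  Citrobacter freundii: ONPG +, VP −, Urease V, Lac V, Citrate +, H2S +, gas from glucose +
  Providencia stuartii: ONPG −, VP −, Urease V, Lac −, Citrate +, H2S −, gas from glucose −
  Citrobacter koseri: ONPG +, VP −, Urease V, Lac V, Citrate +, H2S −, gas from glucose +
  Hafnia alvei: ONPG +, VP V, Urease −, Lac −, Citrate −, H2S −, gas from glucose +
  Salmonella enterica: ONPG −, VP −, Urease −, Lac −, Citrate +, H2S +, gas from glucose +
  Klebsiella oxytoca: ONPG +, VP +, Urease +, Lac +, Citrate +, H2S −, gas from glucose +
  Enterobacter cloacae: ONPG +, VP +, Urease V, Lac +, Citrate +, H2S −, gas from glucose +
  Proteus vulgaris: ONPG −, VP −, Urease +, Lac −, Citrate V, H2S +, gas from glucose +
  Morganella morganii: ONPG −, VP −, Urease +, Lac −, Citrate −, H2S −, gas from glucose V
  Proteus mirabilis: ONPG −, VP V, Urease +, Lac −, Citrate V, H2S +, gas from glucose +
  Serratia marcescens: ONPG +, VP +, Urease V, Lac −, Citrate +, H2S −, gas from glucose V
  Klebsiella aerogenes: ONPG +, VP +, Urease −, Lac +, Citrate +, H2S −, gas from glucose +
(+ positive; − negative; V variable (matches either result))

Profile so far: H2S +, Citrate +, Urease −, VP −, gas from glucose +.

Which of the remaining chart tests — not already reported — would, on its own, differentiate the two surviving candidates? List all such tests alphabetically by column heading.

ONPG

gas from glucose +: excludes 5 organisms — 14 left.
H2S +: excludes 9 organisms — 5 left.
Urease −: excludes Proteus vulgaris, Proteus mirabilis — 3 left.
VP −: all 3 remaining candidates are consistent.
Citrate +: excludes Edwardsiella tarda — 2 left.
Two candidates remain: Citrobacter freundii and Salmonella enterica.
  ONPG: Citrobacter freundii +, Salmonella enterica − — discriminates.
  Lac: V vs − — variable for at least one, does not separate.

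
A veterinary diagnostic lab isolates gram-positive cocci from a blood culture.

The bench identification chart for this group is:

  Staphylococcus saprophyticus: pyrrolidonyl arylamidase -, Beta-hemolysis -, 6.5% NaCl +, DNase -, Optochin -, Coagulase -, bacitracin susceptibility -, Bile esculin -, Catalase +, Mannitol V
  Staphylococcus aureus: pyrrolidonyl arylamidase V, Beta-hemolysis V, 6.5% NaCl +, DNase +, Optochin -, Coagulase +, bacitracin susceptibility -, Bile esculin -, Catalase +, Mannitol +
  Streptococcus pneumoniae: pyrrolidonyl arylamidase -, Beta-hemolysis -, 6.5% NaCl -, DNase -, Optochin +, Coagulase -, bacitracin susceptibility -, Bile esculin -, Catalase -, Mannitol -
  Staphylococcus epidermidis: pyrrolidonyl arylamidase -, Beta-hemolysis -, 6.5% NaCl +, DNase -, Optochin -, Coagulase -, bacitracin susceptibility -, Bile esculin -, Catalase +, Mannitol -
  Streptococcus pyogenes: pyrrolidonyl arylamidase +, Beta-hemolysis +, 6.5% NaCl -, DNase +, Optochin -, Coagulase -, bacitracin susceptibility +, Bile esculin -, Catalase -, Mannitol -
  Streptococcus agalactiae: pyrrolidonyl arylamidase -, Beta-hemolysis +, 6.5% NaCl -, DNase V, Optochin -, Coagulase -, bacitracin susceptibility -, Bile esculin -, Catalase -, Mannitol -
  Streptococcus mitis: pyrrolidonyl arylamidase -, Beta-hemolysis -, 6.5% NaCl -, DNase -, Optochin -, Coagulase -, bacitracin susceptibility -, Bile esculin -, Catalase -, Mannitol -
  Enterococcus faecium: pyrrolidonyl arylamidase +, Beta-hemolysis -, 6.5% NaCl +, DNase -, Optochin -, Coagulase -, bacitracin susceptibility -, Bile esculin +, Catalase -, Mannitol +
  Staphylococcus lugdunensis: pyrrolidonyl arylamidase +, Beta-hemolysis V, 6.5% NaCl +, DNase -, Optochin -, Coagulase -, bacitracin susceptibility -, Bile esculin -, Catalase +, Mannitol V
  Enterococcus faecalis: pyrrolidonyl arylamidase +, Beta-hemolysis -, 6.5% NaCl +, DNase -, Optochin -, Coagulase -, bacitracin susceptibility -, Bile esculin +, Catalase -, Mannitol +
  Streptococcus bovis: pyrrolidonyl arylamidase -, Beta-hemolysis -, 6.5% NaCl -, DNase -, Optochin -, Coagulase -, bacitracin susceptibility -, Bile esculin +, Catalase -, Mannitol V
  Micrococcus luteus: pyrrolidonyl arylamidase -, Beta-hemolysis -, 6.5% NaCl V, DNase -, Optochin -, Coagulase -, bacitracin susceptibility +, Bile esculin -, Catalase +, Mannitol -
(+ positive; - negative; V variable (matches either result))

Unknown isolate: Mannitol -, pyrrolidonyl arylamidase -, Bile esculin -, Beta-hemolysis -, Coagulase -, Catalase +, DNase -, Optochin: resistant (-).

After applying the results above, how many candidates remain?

3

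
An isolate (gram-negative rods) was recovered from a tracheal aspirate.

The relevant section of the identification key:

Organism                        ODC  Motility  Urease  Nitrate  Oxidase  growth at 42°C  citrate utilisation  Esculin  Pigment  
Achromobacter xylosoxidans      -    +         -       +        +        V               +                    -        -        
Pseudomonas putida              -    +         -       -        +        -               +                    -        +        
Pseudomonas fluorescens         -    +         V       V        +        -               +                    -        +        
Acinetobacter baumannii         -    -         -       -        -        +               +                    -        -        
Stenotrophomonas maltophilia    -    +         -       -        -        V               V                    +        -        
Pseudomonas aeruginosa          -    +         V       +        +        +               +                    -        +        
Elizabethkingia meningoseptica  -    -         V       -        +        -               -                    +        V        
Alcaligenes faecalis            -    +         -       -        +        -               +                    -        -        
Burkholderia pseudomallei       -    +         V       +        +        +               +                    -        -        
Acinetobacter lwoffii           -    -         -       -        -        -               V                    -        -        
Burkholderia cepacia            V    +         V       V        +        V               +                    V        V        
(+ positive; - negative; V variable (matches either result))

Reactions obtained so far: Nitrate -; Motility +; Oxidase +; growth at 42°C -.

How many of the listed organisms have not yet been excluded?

4

growth at 42°C -: excludes Acinetobacter baumannii, Pseudomonas aeruginosa, Burkholderia pseudomallei — 8 left.
Motility +: excludes Elizabethkingia meningoseptica, Acinetobacter lwoffii — 6 left.
Oxidase +: excludes Stenotrophomonas maltophilia — 5 left.
Nitrate -: excludes Achromobacter xylosoxidans — 4 left.
Still consistent: Alcaligenes faecalis, Burkholderia cepacia, Pseudomonas fluorescens, Pseudomonas putida.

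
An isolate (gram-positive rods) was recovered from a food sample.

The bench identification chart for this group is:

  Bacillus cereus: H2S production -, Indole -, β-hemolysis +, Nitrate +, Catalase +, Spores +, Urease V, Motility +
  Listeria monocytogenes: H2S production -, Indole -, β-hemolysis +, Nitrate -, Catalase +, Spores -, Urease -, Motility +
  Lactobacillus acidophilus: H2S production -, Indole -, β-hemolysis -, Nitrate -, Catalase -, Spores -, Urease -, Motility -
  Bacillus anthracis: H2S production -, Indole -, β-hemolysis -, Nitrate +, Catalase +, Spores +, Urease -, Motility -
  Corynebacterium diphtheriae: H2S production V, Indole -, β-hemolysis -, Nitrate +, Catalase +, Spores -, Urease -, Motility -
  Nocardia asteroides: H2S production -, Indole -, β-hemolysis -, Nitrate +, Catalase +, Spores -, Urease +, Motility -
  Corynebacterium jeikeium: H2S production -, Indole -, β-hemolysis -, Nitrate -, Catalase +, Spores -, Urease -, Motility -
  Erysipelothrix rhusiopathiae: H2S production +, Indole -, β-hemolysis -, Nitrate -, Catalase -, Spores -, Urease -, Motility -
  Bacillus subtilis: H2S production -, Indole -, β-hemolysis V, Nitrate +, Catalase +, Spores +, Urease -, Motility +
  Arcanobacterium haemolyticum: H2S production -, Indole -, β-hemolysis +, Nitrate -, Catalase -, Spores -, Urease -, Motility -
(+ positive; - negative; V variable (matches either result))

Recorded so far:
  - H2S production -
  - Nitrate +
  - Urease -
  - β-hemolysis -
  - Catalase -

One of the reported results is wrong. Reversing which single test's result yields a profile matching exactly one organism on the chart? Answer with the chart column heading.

Nitrate

As reported, no row in the chart matches all 5 reactions.
Reversing Catalase → 3 organisms match (not unique).
Reversing Nitrate (to -) → unique match: Lactobacillus acidophilus.
Reversing H2S production → still no organism matches.
Reversing β-hemolysis → still no organism matches.
Reversing Urease → still no organism matches.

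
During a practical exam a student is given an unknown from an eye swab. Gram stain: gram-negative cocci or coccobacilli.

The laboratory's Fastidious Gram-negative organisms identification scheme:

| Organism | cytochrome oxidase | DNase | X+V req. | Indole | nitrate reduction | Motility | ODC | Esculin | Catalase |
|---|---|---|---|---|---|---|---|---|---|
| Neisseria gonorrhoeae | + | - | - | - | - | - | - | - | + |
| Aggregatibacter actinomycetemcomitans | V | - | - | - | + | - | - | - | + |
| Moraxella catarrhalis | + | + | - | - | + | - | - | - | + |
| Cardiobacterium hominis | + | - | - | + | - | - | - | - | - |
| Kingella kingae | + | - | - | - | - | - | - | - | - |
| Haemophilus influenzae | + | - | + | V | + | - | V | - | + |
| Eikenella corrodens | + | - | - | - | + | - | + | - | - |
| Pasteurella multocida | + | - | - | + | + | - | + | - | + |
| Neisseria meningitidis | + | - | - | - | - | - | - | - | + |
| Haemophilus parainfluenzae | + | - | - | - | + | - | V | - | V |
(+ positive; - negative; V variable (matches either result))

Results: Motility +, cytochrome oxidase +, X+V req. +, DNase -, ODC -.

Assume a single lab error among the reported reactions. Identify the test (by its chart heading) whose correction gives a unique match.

As reported, no row in the chart matches all 5 reactions.
Reversing X+V req. → still no organism matches.
Reversing ODC → still no organism matches.
Reversing Motility (to -) → unique match: Haemophilus influenzae.
Reversing DNase → still no organism matches.
Reversing cytochrome oxidase → still no organism matches.

Motility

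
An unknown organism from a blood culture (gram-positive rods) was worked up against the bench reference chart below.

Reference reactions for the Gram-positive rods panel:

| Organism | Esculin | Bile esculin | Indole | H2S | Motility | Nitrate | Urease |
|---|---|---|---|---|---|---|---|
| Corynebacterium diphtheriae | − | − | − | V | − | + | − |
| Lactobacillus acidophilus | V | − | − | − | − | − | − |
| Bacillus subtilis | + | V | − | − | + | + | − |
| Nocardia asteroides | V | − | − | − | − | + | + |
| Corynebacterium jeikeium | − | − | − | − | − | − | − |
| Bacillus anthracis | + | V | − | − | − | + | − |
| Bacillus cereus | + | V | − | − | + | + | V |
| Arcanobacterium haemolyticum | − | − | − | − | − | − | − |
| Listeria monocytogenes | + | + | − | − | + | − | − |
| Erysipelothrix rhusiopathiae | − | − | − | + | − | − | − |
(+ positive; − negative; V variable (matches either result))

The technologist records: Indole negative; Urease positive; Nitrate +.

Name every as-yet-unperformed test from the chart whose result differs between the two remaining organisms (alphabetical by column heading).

Motility

Indole −: all 10 remaining candidates are consistent.
Urease +: excludes 8 organisms — 2 left.
Nitrate +: all 2 remaining candidates are consistent.
Two candidates remain: Bacillus cereus and Nocardia asteroides.
  Esculin: + vs V — variable for at least one, does not separate.
  Bile esculin: V vs − — variable for at least one, does not separate.
  H2S: − vs − — same for both, does not separate.
  Motility: Bacillus cereus +, Nocardia asteroides − — discriminates.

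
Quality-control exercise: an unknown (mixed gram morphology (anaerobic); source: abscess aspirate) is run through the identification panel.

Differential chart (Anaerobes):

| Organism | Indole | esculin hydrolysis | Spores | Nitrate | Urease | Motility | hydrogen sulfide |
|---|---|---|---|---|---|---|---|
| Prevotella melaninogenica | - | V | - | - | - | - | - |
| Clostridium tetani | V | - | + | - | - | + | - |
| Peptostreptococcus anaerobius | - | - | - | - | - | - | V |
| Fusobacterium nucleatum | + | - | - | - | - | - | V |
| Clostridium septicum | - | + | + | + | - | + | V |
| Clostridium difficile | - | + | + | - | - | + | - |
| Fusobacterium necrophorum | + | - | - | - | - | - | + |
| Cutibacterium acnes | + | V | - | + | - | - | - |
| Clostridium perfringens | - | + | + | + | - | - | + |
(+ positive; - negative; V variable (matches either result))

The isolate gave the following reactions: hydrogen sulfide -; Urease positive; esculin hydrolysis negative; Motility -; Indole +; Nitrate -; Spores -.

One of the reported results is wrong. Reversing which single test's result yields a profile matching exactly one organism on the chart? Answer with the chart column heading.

As reported, no row in the chart matches all 7 reactions.
Reversing Spores → still no organism matches.
Reversing esculin hydrolysis → still no organism matches.
Reversing Urease (to -) → unique match: Fusobacterium nucleatum.
Reversing Motility → still no organism matches.
Reversing hydrogen sulfide → still no organism matches.
Reversing Indole → still no organism matches.
Reversing Nitrate → still no organism matches.

Urease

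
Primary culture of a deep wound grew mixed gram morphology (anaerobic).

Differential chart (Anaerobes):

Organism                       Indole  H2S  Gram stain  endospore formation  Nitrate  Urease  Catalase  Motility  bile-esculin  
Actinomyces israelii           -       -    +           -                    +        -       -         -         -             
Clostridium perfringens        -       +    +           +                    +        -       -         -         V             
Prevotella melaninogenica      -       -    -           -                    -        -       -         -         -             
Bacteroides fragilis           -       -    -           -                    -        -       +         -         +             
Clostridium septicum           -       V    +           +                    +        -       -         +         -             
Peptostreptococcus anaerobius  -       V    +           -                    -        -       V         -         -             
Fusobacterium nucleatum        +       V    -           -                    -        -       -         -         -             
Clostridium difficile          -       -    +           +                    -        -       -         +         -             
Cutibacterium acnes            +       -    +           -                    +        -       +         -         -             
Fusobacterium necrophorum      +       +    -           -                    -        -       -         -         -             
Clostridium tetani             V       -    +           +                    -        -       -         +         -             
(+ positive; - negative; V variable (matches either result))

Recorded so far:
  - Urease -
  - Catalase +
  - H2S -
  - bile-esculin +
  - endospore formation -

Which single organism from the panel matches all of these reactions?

endospore formation -: excludes Clostridium perfringens, Clostridium septicum, Clostridium difficile, Clostridium tetani — 7 left.
Catalase +: excludes Actinomyces israelii, Prevotella melaninogenica, Fusobacterium nucleatum, Fusobacterium necrophorum — 3 left.
H2S -: all 3 remaining candidates are consistent.
bile-esculin +: excludes Peptostreptococcus anaerobius, Cutibacterium acnes — 1 left.
Urease -: the one remaining candidate is consistent.

Bacteroides fragilis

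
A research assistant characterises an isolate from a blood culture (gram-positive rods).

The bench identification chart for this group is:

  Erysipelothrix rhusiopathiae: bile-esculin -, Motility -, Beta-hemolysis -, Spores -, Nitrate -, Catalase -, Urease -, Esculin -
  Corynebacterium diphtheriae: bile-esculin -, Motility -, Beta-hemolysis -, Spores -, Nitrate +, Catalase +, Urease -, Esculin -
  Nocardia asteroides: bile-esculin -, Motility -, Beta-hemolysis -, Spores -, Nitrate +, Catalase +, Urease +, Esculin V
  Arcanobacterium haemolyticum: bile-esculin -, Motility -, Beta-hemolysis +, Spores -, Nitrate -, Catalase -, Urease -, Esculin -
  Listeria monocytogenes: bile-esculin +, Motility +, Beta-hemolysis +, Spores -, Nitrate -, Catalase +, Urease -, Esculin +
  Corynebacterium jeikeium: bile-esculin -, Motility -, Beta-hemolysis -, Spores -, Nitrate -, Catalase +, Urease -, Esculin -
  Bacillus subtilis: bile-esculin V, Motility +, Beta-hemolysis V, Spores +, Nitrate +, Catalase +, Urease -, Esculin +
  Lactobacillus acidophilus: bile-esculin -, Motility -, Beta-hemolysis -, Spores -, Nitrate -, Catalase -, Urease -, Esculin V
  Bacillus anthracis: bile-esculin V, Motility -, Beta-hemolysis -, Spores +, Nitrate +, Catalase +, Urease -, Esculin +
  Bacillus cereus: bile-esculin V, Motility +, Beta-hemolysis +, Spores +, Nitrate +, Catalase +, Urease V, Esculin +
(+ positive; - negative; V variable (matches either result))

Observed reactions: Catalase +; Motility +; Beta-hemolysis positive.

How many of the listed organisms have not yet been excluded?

3

Beta-hemolysis +: excludes 6 organisms — 4 left.
Motility +: excludes Arcanobacterium haemolyticum — 3 left.
Catalase +: all 3 remaining candidates are consistent.
Still consistent: Bacillus cereus, Bacillus subtilis, Listeria monocytogenes.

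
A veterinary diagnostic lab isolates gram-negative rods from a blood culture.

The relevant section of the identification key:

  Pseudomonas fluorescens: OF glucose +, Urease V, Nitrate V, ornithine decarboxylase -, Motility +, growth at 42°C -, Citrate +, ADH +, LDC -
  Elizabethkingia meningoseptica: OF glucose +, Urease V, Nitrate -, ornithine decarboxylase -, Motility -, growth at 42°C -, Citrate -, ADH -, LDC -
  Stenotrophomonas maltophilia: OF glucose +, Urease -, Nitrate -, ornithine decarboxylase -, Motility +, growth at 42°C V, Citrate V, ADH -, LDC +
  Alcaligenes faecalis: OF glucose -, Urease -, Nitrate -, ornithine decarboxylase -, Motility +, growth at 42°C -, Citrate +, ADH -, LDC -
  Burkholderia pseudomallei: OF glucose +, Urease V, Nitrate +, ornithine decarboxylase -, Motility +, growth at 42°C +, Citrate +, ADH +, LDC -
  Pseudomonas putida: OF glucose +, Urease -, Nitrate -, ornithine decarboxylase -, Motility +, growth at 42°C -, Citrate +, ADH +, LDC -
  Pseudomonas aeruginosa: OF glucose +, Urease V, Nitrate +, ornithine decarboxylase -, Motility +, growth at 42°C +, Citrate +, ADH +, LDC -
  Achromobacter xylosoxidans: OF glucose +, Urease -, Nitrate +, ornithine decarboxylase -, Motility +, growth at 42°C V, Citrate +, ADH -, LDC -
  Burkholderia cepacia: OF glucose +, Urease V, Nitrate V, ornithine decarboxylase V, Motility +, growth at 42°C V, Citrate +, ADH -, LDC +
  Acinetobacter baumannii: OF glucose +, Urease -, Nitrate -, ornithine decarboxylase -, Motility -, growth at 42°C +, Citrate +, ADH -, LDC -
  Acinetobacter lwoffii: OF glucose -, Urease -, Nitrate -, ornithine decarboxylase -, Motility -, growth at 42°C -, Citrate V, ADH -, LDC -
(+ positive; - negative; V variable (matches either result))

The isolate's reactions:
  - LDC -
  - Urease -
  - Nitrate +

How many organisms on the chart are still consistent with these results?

4

Urease -: all 11 remaining candidates are consistent.
Nitrate +: excludes 6 organisms — 5 left.
LDC -: excludes Burkholderia cepacia — 4 left.
Still consistent: Achromobacter xylosoxidans, Burkholderia pseudomallei, Pseudomonas aeruginosa, Pseudomonas fluorescens.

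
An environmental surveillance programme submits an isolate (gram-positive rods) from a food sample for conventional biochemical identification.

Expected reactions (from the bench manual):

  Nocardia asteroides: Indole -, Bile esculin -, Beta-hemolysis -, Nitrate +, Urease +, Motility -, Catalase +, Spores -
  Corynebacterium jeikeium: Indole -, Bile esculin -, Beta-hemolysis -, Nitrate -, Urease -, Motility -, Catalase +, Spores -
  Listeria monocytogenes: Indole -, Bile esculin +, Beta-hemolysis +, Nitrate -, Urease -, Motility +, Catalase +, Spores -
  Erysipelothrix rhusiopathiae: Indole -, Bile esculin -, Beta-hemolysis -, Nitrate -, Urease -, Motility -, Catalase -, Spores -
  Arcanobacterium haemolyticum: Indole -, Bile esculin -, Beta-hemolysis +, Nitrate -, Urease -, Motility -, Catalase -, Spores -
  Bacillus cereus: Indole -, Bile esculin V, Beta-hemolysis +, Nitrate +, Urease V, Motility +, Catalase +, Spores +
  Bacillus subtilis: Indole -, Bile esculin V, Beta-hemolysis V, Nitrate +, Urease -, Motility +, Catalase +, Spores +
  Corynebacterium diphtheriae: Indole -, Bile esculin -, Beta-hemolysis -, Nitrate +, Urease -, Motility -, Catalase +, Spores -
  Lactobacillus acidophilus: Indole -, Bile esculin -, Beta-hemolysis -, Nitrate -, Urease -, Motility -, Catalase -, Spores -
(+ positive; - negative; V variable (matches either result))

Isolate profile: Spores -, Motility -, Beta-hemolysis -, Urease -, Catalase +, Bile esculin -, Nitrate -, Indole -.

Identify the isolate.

Corynebacterium jeikeium

Indole -: all 9 remaining candidates are consistent.
Nitrate -: excludes Nocardia asteroides, Bacillus cereus, Bacillus subtilis, Corynebacterium diphtheriae — 5 left.
Spores -: all 5 remaining candidates are consistent.
Catalase +: excludes Erysipelothrix rhusiopathiae, Arcanobacterium haemolyticum, Lactobacillus acidophilus — 2 left.
Motility -: excludes Listeria monocytogenes — 1 left.
Bile esculin -: the one remaining candidate is consistent.
Beta-hemolysis -: the one remaining candidate is consistent.
Urease -: the one remaining candidate is consistent.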